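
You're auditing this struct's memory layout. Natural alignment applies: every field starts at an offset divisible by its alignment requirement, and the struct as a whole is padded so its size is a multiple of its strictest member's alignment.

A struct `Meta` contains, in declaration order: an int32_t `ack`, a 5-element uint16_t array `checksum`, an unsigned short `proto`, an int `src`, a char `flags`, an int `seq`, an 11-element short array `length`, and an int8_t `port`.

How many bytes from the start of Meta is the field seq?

24

@0: ack [4B, align 4] → 4
@4: checksum [10B, align 2] → 14
@14: proto [2B, align 2] → 16
@16: src [4B, align 4] → 20
@20: flags [1B, align 1] → 21
+3 pad (align 4)
@24: seq [4B, align 4] → 28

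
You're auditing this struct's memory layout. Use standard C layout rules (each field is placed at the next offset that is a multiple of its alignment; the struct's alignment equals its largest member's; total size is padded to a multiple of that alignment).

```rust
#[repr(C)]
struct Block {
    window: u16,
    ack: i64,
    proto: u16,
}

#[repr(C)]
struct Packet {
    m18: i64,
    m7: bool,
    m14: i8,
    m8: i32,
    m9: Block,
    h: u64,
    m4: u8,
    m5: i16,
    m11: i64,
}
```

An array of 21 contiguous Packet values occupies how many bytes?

Block: 0..2  window  (2B, 2-aligned); 2..8  -- padding (6B); 8..16  ack  (8B, 8-aligned); 16..18  proto  (2B, 2-aligned); 18..24  -- tail padding (6B); sizeof = 24, alignof = 8
0..8  m18  (8B, 8-aligned)
8..9  m7  (1B, 1-aligned)
9..10  m14  (1B, 1-aligned)
10..12  -- padding (2B)
12..16  m8  (4B, 4-aligned)
16..40  m9  (24B, 8-aligned)
40..48  h  (8B, 8-aligned)
48..49  m4  (1B, 1-aligned)
49..50  -- padding (1B)
50..52  m5  (2B, 2-aligned)
52..56  -- padding (4B)
56..64  m11  (8B, 8-aligned)
sizeof = 64, alignof = 8
array of 21: 21 × 64 = 1344

1344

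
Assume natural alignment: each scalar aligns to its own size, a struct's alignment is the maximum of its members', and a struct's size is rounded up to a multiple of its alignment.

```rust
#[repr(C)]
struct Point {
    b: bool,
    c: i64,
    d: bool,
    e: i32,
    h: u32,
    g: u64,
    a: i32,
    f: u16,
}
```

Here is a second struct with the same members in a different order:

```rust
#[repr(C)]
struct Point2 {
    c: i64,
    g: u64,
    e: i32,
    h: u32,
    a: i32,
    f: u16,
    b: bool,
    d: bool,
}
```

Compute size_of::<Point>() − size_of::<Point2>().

16

b at 0 (size 1, align 1) → ends 1
pad 7 to align 8 for c
c at 8 (size 8, align 8) → ends 16
d at 16 (size 1, align 1) → ends 17
pad 3 to align 4 for e
e at 20 (size 4, align 4) → ends 24
h at 24 (size 4, align 4) → ends 28
pad 4 to align 8 for g
g at 32 (size 8, align 8) → ends 40
a at 40 (size 4, align 4) → ends 44
f at 44 (size 2, align 2) → ends 46
tail pad 2 to reach multiple of 8
total 48 bytes, alignment 8
— Point2 —
c at 0 (size 8, align 8) → ends 8
g at 8 (size 8, align 8) → ends 16
e at 16 (size 4, align 4) → ends 20
h at 20 (size 4, align 4) → ends 24
a at 24 (size 4, align 4) → ends 28
f at 28 (size 2, align 2) → ends 30
b at 30 (size 1, align 1) → ends 31
d at 31 (size 1, align 1) → ends 32
total 32 bytes, alignment 8
48 − 32 = 16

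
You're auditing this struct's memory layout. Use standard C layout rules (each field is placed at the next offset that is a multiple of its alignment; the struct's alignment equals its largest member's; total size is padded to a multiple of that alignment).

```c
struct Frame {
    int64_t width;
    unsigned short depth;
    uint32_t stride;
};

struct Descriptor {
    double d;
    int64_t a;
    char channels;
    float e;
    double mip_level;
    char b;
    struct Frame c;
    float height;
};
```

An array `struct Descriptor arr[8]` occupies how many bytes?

Frame: @0: width [8B, align 8] → 8; @8: depth [2B, align 2] → 10; +2 pad (align 4); @12: stride [4B, align 4] → 16; size 16, align 8
@0: d [8B, align 8] → 8
@8: a [8B, align 8] → 16
@16: channels [1B, align 1] → 17
+3 pad (align 4)
@20: e [4B, align 4] → 24
@24: mip_level [8B, align 8] → 32
@32: b [1B, align 1] → 33
+7 pad (align 8)
@40: c [16B, align 8] → 56
@56: height [4B, align 4] → 60
+4 tail pad (align 8)
size 64, align 8
array of 8: 8 × 64 = 512

512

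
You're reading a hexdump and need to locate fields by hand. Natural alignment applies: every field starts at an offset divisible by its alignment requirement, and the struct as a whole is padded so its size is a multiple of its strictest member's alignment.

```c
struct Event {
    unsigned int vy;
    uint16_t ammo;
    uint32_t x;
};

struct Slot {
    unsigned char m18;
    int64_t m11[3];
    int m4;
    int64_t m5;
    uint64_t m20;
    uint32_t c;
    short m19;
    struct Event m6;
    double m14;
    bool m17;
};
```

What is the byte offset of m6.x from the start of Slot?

Event: vy at 0 (size 4, align 4) → ends 4; ammo at 4 (size 2, align 2) → ends 6; pad 2 to align 4 for x; x at 8 (size 4, align 4) → ends 12; total 12 bytes, alignment 4
m18 at 0 (size 1, align 1) → ends 1
pad 7 to align 8 for m11
m11 at 8 (size 24, align 8) → ends 32
m4 at 32 (size 4, align 4) → ends 36
pad 4 to align 8 for m5
m5 at 40 (size 8, align 8) → ends 48
m20 at 48 (size 8, align 8) → ends 56
c at 56 (size 4, align 4) → ends 60
m19 at 60 (size 2, align 2) → ends 62
pad 2 to align 4 for m6
m6 at 64 (size 12, align 4) → ends 76
within Event: x at 8
64 + 8 = 72

72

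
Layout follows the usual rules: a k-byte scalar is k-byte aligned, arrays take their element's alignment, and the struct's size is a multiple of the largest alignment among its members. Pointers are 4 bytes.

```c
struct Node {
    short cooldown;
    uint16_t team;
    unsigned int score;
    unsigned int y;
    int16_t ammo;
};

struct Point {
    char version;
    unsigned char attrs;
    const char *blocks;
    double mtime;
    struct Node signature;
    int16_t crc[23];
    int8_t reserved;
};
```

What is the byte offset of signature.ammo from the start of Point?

Node: 0..2  cooldown  (2B, 2-aligned); 2..4  team  (2B, 2-aligned); 4..8  score  (4B, 4-aligned); 8..12  y  (4B, 4-aligned); 12..14  ammo  (2B, 2-aligned); 14..16  -- tail padding (2B); sizeof = 16, alignof = 4
0..1  version  (1B, 1-aligned)
1..2  attrs  (1B, 1-aligned)
2..4  -- padding (2B)
4..8  blocks  (4B, 4-aligned)
8..16  mtime  (8B, 8-aligned)
16..32  signature  (16B, 4-aligned)
within Node: ammo at 12
16 + 12 = 28

28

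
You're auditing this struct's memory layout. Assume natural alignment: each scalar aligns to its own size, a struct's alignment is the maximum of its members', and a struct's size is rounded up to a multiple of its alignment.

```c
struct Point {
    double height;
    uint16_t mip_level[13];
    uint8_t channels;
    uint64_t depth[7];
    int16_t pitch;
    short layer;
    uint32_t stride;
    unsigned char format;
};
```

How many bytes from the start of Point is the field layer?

0..8  height  (8B, 8-aligned)
8..34  mip_level  (26B, 2-aligned)
34..35  channels  (1B, 1-aligned)
35..40  -- padding (5B)
40..96  depth  (56B, 8-aligned)
96..98  pitch  (2B, 2-aligned)
98..100  layer  (2B, 2-aligned)

98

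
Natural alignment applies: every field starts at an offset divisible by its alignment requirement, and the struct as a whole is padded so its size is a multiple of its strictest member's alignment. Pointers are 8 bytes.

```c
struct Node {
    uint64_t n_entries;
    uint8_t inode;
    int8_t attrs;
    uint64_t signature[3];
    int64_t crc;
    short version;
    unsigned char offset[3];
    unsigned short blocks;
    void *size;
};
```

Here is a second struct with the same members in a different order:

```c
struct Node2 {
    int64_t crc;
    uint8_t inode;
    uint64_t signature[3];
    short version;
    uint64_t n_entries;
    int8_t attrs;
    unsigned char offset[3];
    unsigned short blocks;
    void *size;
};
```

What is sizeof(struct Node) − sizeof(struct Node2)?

-8

n_entries at 0 (size 8, align 8) → ends 8
inode at 8 (size 1, align 1) → ends 9
attrs at 9 (size 1, align 1) → ends 10
pad 6 to align 8 for signature
signature at 16 (size 24, align 8) → ends 40
crc at 40 (size 8, align 8) → ends 48
version at 48 (size 2, align 2) → ends 50
offset at 50 (size 3, align 1) → ends 53
pad 1 to align 2 for blocks
blocks at 54 (size 2, align 2) → ends 56
size at 56 (size 8, align 8) → ends 64
total 64 bytes, alignment 8
— Node2 —
crc at 0 (size 8, align 8) → ends 8
inode at 8 (size 1, align 1) → ends 9
pad 7 to align 8 for signature
signature at 16 (size 24, align 8) → ends 40
version at 40 (size 2, align 2) → ends 42
pad 6 to align 8 for n_entries
n_entries at 48 (size 8, align 8) → ends 56
attrs at 56 (size 1, align 1) → ends 57
offset at 57 (size 3, align 1) → ends 60
blocks at 60 (size 2, align 2) → ends 62
pad 2 to align 8 for size
size at 64 (size 8, align 8) → ends 72
total 72 bytes, alignment 8
64 − 72 = -8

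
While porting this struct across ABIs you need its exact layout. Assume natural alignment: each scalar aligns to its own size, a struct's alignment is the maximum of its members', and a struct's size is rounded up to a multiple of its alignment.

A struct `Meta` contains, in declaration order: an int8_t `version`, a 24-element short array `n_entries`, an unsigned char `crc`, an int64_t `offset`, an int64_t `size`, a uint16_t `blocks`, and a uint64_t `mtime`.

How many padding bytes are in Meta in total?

0..1  version  (1B, 1-aligned)
1..2  -- padding (1B)
2..50  n_entries  (48B, 2-aligned)
50..51  crc  (1B, 1-aligned)
51..56  -- padding (5B)
56..64  offset  (8B, 8-aligned)
64..72  size  (8B, 8-aligned)
72..74  blocks  (2B, 2-aligned)
74..80  -- padding (6B)
80..88  mtime  (8B, 8-aligned)
sizeof = 88, alignof = 8
data bytes 76, size 88 → padding 12

12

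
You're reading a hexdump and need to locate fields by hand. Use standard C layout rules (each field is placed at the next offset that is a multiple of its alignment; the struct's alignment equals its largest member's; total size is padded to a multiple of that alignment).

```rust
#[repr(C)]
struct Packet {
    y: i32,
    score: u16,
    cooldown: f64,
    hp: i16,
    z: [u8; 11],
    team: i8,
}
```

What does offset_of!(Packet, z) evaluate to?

18

0..4  y  (4B, 4-aligned)
4..6  score  (2B, 2-aligned)
6..8  -- padding (2B)
8..16  cooldown  (8B, 8-aligned)
16..18  hp  (2B, 2-aligned)
18..29  z  (11B, 1-aligned)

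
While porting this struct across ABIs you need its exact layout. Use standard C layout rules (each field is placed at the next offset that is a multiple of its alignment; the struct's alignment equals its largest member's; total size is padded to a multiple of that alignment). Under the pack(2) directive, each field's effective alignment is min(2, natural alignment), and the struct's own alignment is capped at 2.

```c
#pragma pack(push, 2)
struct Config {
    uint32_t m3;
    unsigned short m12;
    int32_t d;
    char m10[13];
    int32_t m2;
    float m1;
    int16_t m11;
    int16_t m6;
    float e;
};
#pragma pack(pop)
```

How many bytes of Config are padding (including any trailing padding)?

m3 at 0 (size 4, align 2) → ends 4
m12 at 4 (size 2, align 2) → ends 6
d at 6 (size 4, align 2) → ends 10
m10 at 10 (size 13, align 1) → ends 23
pad 1 to align 2 for m2
m2 at 24 (size 4, align 2) → ends 28
m1 at 28 (size 4, align 2) → ends 32
m11 at 32 (size 2, align 2) → ends 34
m6 at 34 (size 2, align 2) → ends 36
e at 36 (size 4, align 2) → ends 40
total 40 bytes, alignment 2
data bytes 39, size 40 → padding 1

1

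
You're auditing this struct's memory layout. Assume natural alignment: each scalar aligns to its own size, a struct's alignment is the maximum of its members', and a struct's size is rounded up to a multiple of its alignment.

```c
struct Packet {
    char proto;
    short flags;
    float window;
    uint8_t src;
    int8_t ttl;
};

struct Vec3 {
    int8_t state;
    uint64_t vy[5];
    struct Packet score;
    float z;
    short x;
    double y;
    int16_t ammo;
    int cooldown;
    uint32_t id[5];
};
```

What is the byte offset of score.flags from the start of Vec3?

50

Packet: 0..1  proto  (1B, 1-aligned); 1..2  -- padding (1B); 2..4  flags  (2B, 2-aligned); 4..8  window  (4B, 4-aligned); 8..9  src  (1B, 1-aligned); 9..10  ttl  (1B, 1-aligned); 10..12  -- tail padding (2B); sizeof = 12, alignof = 4
0..1  state  (1B, 1-aligned)
1..8  -- padding (7B)
8..48  vy  (40B, 8-aligned)
48..60  score  (12B, 4-aligned)
within Packet: flags at 2
48 + 2 = 50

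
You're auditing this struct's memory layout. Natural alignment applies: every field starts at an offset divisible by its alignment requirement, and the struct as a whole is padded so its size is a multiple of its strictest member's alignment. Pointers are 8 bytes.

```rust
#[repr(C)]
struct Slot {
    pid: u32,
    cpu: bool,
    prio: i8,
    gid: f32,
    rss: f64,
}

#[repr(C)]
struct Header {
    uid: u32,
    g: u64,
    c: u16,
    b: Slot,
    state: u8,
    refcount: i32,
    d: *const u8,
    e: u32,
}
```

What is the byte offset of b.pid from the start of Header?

24

Slot: pid at 0 (size 4, align 4) → ends 4; cpu at 4 (size 1, align 1) → ends 5; prio at 5 (size 1, align 1) → ends 6; pad 2 to align 4 for gid; gid at 8 (size 4, align 4) → ends 12; pad 4 to align 8 for rss; rss at 16 (size 8, align 8) → ends 24; total 24 bytes, alignment 8
uid at 0 (size 4, align 4) → ends 4
pad 4 to align 8 for g
g at 8 (size 8, align 8) → ends 16
c at 16 (size 2, align 2) → ends 18
pad 6 to align 8 for b
b at 24 (size 24, align 8) → ends 48
within Slot: pid at 0
24 + 0 = 24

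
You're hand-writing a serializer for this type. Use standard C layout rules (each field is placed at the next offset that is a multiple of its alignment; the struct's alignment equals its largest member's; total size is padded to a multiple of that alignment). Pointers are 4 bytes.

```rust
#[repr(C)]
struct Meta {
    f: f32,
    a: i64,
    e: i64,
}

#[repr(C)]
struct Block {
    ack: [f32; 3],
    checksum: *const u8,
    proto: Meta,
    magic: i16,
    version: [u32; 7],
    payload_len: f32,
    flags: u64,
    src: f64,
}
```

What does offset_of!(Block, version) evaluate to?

44

Meta: 0..4  f  (4B, 4-aligned); 4..8  -- padding (4B); 8..16  a  (8B, 8-aligned); 16..24  e  (8B, 8-aligned); sizeof = 24, alignof = 8
0..12  ack  (12B, 4-aligned)
12..16  checksum  (4B, 4-aligned)
16..40  proto  (24B, 8-aligned)
40..42  magic  (2B, 2-aligned)
42..44  -- padding (2B)
44..72  version  (28B, 4-aligned)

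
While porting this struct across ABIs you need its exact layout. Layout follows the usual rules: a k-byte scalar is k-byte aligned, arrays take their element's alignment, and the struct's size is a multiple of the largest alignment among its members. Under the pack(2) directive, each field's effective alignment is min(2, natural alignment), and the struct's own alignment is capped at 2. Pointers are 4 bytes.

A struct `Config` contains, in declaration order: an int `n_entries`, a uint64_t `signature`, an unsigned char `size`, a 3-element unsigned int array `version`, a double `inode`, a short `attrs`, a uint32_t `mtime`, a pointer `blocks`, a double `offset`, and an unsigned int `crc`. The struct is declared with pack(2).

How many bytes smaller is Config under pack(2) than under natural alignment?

16

natural layout:
  n_entries at 0 (size 4, align 4) → ends 4
  pad 4 to align 8 for signature
  signature at 8 (size 8, align 8) → ends 16
  size at 16 (size 1, align 1) → ends 17
  pad 3 to align 4 for version
  version at 20 (size 12, align 4) → ends 32
  inode at 32 (size 8, align 8) → ends 40
  attrs at 40 (size 2, align 2) → ends 42
  pad 2 to align 4 for mtime
  mtime at 44 (size 4, align 4) → ends 48
  blocks at 48 (size 4, align 4) → ends 52
  pad 4 to align 8 for offset
  offset at 56 (size 8, align 8) → ends 64
  crc at 64 (size 4, align 4) → ends 68
  tail pad 4 to reach multiple of 8
  total 72 bytes, alignment 8
packed(2) layout:
  n_entries at 0 (size 4, align 2) → ends 4
  signature at 4 (size 8, align 2) → ends 12
  size at 12 (size 1, align 1) → ends 13
  pad 1 to align 2 for version
  version at 14 (size 12, align 2) → ends 26
  inode at 26 (size 8, align 2) → ends 34
  attrs at 34 (size 2, align 2) → ends 36
  mtime at 36 (size 4, align 2) → ends 40
  blocks at 40 (size 4, align 2) → ends 44
  offset at 44 (size 8, align 2) → ends 52
  crc at 52 (size 4, align 2) → ends 56
  total 56 bytes, alignment 2
72 − 56 = 16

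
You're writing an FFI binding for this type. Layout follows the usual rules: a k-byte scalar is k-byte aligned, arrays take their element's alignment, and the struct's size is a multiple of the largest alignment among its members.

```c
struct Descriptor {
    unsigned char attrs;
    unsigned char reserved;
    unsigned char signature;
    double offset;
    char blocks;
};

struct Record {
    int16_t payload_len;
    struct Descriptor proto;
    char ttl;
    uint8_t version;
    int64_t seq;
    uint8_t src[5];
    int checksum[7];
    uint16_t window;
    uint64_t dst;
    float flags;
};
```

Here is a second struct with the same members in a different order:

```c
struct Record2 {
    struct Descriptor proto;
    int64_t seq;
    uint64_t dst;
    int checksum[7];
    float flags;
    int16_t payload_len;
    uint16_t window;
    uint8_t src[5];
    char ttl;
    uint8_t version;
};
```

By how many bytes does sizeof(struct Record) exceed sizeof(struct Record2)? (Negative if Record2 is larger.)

Descriptor: 0..1  attrs  (1B, 1-aligned); 1..2  reserved  (1B, 1-aligned); 2..3  signature  (1B, 1-aligned); 3..8  -- padding (5B); 8..16  offset  (8B, 8-aligned); 16..17  blocks  (1B, 1-aligned); 17..24  -- tail padding (7B); sizeof = 24, alignof = 8
0..2  payload_len  (2B, 2-aligned)
2..8  -- padding (6B)
8..32  proto  (24B, 8-aligned)
32..33  ttl  (1B, 1-aligned)
33..34  version  (1B, 1-aligned)
34..40  -- padding (6B)
40..48  seq  (8B, 8-aligned)
48..53  src  (5B, 1-aligned)
53..56  -- padding (3B)
56..84  checksum  (28B, 4-aligned)
84..86  window  (2B, 2-aligned)
86..88  -- padding (2B)
88..96  dst  (8B, 8-aligned)
96..100  flags  (4B, 4-aligned)
100..104  -- tail padding (4B)
sizeof = 104, alignof = 8
— Record2 —
0..24  proto  (24B, 8-aligned)
24..32  seq  (8B, 8-aligned)
32..40  dst  (8B, 8-aligned)
40..68  checksum  (28B, 4-aligned)
68..72  flags  (4B, 4-aligned)
72..74  payload_len  (2B, 2-aligned)
74..76  window  (2B, 2-aligned)
76..81  src  (5B, 1-aligned)
81..82  ttl  (1B, 1-aligned)
82..83  version  (1B, 1-aligned)
83..88  -- tail padding (5B)
sizeof = 88, alignof = 8
104 − 88 = 16

16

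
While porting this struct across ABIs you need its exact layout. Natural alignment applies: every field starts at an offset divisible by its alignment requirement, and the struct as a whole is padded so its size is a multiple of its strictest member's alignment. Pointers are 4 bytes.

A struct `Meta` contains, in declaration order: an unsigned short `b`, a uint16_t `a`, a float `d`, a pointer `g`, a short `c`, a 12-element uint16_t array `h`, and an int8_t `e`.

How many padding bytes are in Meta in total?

b at 0 (size 2, align 2) → ends 2
a at 2 (size 2, align 2) → ends 4
d at 4 (size 4, align 4) → ends 8
g at 8 (size 4, align 4) → ends 12
c at 12 (size 2, align 2) → ends 14
h at 14 (size 24, align 2) → ends 38
e at 38 (size 1, align 1) → ends 39
tail pad 1 to reach multiple of 4
total 40 bytes, alignment 4
data bytes 39, size 40 → padding 1

1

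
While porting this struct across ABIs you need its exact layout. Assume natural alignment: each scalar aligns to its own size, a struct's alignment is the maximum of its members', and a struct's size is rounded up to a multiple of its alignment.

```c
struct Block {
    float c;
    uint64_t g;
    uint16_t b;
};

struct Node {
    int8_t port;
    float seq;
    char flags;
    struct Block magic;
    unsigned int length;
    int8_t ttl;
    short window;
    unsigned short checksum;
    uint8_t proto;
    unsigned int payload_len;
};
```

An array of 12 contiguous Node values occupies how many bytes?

672

Block: @0: c [4B, align 4] → 4; +4 pad (align 8); @8: g [8B, align 8] → 16; @16: b [2B, align 2] → 18; +6 tail pad (align 8); size 24, align 8
@0: port [1B, align 1] → 1
+3 pad (align 4)
@4: seq [4B, align 4] → 8
@8: flags [1B, align 1] → 9
+7 pad (align 8)
@16: magic [24B, align 8] → 40
@40: length [4B, align 4] → 44
@44: ttl [1B, align 1] → 45
+1 pad (align 2)
@46: window [2B, align 2] → 48
@48: checksum [2B, align 2] → 50
@50: proto [1B, align 1] → 51
+1 pad (align 4)
@52: payload_len [4B, align 4] → 56
size 56, align 8
array of 12: 12 × 56 = 672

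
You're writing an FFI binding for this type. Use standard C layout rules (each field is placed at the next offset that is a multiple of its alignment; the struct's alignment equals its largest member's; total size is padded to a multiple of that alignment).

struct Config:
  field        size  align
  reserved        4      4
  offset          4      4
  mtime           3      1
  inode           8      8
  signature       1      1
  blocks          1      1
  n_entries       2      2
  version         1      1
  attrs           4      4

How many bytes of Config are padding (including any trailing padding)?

reserved at 0 (size 4, align 4) → ends 4
offset at 4 (size 4, align 4) → ends 8
mtime at 8 (size 3, align 1) → ends 11
pad 5 to align 8 for inode
inode at 16 (size 8, align 8) → ends 24
signature at 24 (size 1, align 1) → ends 25
blocks at 25 (size 1, align 1) → ends 26
n_entries at 26 (size 2, align 2) → ends 28
version at 28 (size 1, align 1) → ends 29
pad 3 to align 4 for attrs
attrs at 32 (size 4, align 4) → ends 36
tail pad 4 to reach multiple of 8
total 40 bytes, alignment 8
data bytes 28, size 40 → padding 12

12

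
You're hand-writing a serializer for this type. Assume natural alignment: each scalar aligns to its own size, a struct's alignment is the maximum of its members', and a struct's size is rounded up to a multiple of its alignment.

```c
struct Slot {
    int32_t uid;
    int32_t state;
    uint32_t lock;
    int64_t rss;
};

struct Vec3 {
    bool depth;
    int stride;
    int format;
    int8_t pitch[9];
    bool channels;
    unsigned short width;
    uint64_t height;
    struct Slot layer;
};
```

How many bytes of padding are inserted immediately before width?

0

Slot: uid at 0 (size 4, align 4) → ends 4; state at 4 (size 4, align 4) → ends 8; lock at 8 (size 4, align 4) → ends 12; pad 4 to align 8 for rss; rss at 16 (size 8, align 8) → ends 24; total 24 bytes, alignment 8
depth at 0 (size 1, align 1) → ends 1
pad 3 to align 4 for stride
stride at 4 (size 4, align 4) → ends 8
format at 8 (size 4, align 4) → ends 12
pitch at 12 (size 9, align 1) → ends 21
channels at 21 (size 1, align 1) → ends 22
width at 22 (size 2, align 2) → ends 24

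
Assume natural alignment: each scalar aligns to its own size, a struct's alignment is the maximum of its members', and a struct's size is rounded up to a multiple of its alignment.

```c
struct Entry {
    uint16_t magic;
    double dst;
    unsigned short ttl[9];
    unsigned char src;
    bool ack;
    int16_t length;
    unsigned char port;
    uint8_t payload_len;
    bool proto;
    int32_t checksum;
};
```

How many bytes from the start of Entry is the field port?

0..2  magic  (2B, 2-aligned)
2..8  -- padding (6B)
8..16  dst  (8B, 8-aligned)
16..34  ttl  (18B, 2-aligned)
34..35  src  (1B, 1-aligned)
35..36  ack  (1B, 1-aligned)
36..38  length  (2B, 2-aligned)
38..39  port  (1B, 1-aligned)

38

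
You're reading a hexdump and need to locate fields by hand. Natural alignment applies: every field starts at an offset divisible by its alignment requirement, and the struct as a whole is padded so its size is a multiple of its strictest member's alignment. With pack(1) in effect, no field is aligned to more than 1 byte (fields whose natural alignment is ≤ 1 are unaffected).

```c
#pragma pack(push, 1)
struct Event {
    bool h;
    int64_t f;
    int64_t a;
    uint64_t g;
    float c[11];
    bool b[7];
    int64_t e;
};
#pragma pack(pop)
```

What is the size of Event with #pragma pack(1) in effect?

@0: h [1B, align 1] → 1
@1: f [8B, align 1] → 9
@9: a [8B, align 1] → 17
@17: g [8B, align 1] → 25
@25: c [44B, align 1] → 69
@69: b [7B, align 1] → 76
@76: e [8B, align 1] → 84
size 84, align 1

84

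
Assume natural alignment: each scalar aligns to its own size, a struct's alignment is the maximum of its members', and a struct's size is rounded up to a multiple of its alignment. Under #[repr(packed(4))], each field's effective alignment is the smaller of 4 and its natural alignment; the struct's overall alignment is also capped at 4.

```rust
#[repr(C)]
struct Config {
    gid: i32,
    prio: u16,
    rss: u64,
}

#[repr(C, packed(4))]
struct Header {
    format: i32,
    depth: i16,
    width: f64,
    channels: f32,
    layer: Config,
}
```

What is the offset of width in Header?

8

Config: gid at 0 (size 4, align 4) → ends 4; prio at 4 (size 2, align 2) → ends 6; pad 2 to align 8 for rss; rss at 8 (size 8, align 8) → ends 16; total 16 bytes, alignment 8
format at 0 (size 4, align 4) → ends 4
depth at 4 (size 2, align 2) → ends 6
pad 2 to align 4 for width
width at 8 (size 8, align 4) → ends 16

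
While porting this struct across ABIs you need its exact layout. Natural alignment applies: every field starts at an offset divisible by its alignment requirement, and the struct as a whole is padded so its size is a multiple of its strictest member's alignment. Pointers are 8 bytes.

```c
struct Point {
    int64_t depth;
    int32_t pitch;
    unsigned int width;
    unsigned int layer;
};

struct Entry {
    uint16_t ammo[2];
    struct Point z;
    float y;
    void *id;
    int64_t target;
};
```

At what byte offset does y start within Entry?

Point: @0: depth [8B, align 8] → 8; @8: pitch [4B, align 4] → 12; @12: width [4B, align 4] → 16; @16: layer [4B, align 4] → 20; +4 tail pad (align 8); size 24, align 8
@0: ammo [4B, align 2] → 4
+4 pad (align 8)
@8: z [24B, align 8] → 32
@32: y [4B, align 4] → 36

32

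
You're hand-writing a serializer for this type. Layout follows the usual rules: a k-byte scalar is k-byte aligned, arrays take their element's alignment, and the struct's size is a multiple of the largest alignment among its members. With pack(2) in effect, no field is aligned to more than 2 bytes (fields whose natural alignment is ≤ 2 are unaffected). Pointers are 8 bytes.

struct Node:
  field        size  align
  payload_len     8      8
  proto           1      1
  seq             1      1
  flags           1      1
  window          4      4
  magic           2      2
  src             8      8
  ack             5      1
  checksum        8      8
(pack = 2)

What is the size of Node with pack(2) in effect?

0..8  payload_len  (8B, 2-aligned)
8..9  proto  (1B, 1-aligned)
9..10  seq  (1B, 1-aligned)
10..11  flags  (1B, 1-aligned)
11..12  -- padding (1B)
12..16  window  (4B, 2-aligned)
16..18  magic  (2B, 2-aligned)
18..26  src  (8B, 2-aligned)
26..31  ack  (5B, 1-aligned)
31..32  -- padding (1B)
32..40  checksum  (8B, 2-aligned)
sizeof = 40, alignof = 2

40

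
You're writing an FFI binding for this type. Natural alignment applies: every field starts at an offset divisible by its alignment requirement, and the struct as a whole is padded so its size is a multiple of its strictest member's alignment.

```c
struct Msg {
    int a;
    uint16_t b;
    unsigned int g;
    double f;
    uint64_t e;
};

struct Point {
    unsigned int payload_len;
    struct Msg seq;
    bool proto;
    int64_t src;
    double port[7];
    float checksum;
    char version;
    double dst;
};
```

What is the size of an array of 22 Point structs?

2816

Msg: a at 0 (size 4, align 4) → ends 4; b at 4 (size 2, align 2) → ends 6; pad 2 to align 4 for g; g at 8 (size 4, align 4) → ends 12; pad 4 to align 8 for f; f at 16 (size 8, align 8) → ends 24; e at 24 (size 8, align 8) → ends 32; total 32 bytes, alignment 8
payload_len at 0 (size 4, align 4) → ends 4
pad 4 to align 8 for seq
seq at 8 (size 32, align 8) → ends 40
proto at 40 (size 1, align 1) → ends 41
pad 7 to align 8 for src
src at 48 (size 8, align 8) → ends 56
port at 56 (size 56, align 8) → ends 112
checksum at 112 (size 4, align 4) → ends 116
version at 116 (size 1, align 1) → ends 117
pad 3 to align 8 for dst
dst at 120 (size 8, align 8) → ends 128
total 128 bytes, alignment 8
array of 22: 22 × 128 = 2816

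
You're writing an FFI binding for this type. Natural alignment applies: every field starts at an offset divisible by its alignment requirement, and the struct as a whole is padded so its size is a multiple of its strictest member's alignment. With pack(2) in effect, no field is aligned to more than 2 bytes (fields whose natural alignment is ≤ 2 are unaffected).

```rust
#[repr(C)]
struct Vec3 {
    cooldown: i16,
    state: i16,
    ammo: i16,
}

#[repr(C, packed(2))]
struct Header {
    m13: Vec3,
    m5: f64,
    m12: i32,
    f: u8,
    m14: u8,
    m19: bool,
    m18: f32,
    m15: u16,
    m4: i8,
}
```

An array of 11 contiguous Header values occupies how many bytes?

Vec3: 0..2  cooldown  (2B, 2-aligned); 2..4  state  (2B, 2-aligned); 4..6  ammo  (2B, 2-aligned); sizeof = 6, alignof = 2
0..6  m13  (6B, 2-aligned)
6..14  m5  (8B, 2-aligned)
14..18  m12  (4B, 2-aligned)
18..19  f  (1B, 1-aligned)
19..20  m14  (1B, 1-aligned)
20..21  m19  (1B, 1-aligned)
21..22  -- padding (1B)
22..26  m18  (4B, 2-aligned)
26..28  m15  (2B, 2-aligned)
28..29  m4  (1B, 1-aligned)
29..30  -- tail padding (1B)
sizeof = 30, alignof = 2
array of 11: 11 × 30 = 330

330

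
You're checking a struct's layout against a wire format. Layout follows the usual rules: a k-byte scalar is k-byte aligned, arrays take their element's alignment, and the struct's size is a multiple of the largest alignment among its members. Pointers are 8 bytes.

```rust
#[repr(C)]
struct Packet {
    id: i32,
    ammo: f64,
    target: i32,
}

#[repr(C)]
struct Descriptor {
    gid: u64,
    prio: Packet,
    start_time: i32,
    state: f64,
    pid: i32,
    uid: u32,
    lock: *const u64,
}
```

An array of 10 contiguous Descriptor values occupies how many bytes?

Packet: id at 0 (size 4, align 4) → ends 4; pad 4 to align 8 for ammo; ammo at 8 (size 8, align 8) → ends 16; target at 16 (size 4, align 4) → ends 20; tail pad 4 to reach multiple of 8; total 24 bytes, alignment 8
gid at 0 (size 8, align 8) → ends 8
prio at 8 (size 24, align 8) → ends 32
start_time at 32 (size 4, align 4) → ends 36
pad 4 to align 8 for state
state at 40 (size 8, align 8) → ends 48
pid at 48 (size 4, align 4) → ends 52
uid at 52 (size 4, align 4) → ends 56
lock at 56 (size 8, align 8) → ends 64
total 64 bytes, alignment 8
array of 10: 10 × 64 = 640

640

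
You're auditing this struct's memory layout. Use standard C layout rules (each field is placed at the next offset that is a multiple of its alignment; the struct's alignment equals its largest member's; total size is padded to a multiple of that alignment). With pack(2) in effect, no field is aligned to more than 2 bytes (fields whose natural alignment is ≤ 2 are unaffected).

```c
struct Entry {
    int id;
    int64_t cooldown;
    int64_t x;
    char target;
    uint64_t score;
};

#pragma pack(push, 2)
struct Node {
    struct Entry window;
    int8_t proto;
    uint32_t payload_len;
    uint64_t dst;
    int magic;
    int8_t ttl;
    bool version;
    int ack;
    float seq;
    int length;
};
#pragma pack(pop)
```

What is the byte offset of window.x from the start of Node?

Entry: id at 0 (size 4, align 4) → ends 4; pad 4 to align 8 for cooldown; cooldown at 8 (size 8, align 8) → ends 16; x at 16 (size 8, align 8) → ends 24; target at 24 (size 1, align 1) → ends 25; pad 7 to align 8 for score; score at 32 (size 8, align 8) → ends 40; total 40 bytes, alignment 8
window at 0 (size 40, align 2) → ends 40
within Entry: x at 16
0 + 16 = 16

16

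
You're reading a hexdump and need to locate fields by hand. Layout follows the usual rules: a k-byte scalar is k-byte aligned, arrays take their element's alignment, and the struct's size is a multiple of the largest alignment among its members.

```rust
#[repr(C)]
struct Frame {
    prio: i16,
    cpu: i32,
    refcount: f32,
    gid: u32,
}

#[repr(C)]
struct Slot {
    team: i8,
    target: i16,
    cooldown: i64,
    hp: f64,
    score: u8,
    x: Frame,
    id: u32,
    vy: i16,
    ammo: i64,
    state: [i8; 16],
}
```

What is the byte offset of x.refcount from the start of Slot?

36

Frame: 0..2  prio  (2B, 2-aligned); 2..4  -- padding (2B); 4..8  cpu  (4B, 4-aligned); 8..12  refcount  (4B, 4-aligned); 12..16  gid  (4B, 4-aligned); sizeof = 16, alignof = 4
0..1  team  (1B, 1-aligned)
1..2  -- padding (1B)
2..4  target  (2B, 2-aligned)
4..8  -- padding (4B)
8..16  cooldown  (8B, 8-aligned)
16..24  hp  (8B, 8-aligned)
24..25  score  (1B, 1-aligned)
25..28  -- padding (3B)
28..44  x  (16B, 4-aligned)
within Frame: refcount at 8
28 + 8 = 36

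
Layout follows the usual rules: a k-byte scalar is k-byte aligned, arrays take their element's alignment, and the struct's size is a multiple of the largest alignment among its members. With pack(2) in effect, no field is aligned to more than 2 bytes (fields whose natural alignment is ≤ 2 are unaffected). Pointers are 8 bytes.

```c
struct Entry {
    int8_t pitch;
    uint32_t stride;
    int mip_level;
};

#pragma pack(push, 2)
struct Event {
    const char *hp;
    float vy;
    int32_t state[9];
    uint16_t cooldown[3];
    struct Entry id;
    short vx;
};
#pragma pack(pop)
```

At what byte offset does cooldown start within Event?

Entry: 0..1  pitch  (1B, 1-aligned); 1..4  -- padding (3B); 4..8  stride  (4B, 4-aligned); 8..12  mip_level  (4B, 4-aligned); sizeof = 12, alignof = 4
0..8  hp  (8B, 2-aligned)
8..12  vy  (4B, 2-aligned)
12..48  state  (36B, 2-aligned)
48..54  cooldown  (6B, 2-aligned)

48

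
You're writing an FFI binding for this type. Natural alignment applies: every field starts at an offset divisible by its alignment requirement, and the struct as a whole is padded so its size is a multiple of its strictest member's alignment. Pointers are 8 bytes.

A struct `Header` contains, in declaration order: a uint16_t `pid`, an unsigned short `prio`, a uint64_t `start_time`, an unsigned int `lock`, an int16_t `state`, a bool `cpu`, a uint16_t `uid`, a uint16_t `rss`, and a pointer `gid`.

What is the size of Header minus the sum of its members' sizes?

pid at 0 (size 2, align 2) → ends 2
prio at 2 (size 2, align 2) → ends 4
pad 4 to align 8 for start_time
start_time at 8 (size 8, align 8) → ends 16
lock at 16 (size 4, align 4) → ends 20
state at 20 (size 2, align 2) → ends 22
cpu at 22 (size 1, align 1) → ends 23
pad 1 to align 2 for uid
uid at 24 (size 2, align 2) → ends 26
rss at 26 (size 2, align 2) → ends 28
pad 4 to align 8 for gid
gid at 32 (size 8, align 8) → ends 40
total 40 bytes, alignment 8
data bytes 31, size 40 → padding 9

9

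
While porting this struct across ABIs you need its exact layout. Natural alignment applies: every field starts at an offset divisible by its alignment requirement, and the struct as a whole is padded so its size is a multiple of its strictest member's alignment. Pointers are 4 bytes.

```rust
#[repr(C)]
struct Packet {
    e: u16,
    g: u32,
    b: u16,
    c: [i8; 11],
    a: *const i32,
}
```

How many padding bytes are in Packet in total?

5

@0: e [2B, align 2] → 2
+2 pad (align 4)
@4: g [4B, align 4] → 8
@8: b [2B, align 2] → 10
@10: c [11B, align 1] → 21
+3 pad (align 4)
@24: a [4B, align 4] → 28
size 28, align 4
data bytes 23, size 28 → padding 5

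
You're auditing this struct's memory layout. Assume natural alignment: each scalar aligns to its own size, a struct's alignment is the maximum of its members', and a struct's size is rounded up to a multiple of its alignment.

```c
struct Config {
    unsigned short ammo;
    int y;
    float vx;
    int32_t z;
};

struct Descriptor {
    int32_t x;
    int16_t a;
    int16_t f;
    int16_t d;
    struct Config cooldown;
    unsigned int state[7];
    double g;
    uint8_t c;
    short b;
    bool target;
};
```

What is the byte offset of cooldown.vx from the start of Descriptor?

20

Config: @0: ammo [2B, align 2] → 2; +2 pad (align 4); @4: y [4B, align 4] → 8; @8: vx [4B, align 4] → 12; @12: z [4B, align 4] → 16; size 16, align 4
@0: x [4B, align 4] → 4
@4: a [2B, align 2] → 6
@6: f [2B, align 2] → 8
@8: d [2B, align 2] → 10
+2 pad (align 4)
@12: cooldown [16B, align 4] → 28
within Config: vx at 8
12 + 8 = 20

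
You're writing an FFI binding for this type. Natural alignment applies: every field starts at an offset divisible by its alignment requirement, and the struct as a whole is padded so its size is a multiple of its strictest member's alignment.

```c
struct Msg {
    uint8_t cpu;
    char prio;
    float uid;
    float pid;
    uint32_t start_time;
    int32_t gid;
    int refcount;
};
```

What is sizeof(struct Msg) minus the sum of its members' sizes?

2

cpu at 0 (size 1, align 1) → ends 1
prio at 1 (size 1, align 1) → ends 2
pad 2 to align 4 for uid
uid at 4 (size 4, align 4) → ends 8
pid at 8 (size 4, align 4) → ends 12
start_time at 12 (size 4, align 4) → ends 16
gid at 16 (size 4, align 4) → ends 20
refcount at 20 (size 4, align 4) → ends 24
total 24 bytes, alignment 4
data bytes 22, size 24 → padding 2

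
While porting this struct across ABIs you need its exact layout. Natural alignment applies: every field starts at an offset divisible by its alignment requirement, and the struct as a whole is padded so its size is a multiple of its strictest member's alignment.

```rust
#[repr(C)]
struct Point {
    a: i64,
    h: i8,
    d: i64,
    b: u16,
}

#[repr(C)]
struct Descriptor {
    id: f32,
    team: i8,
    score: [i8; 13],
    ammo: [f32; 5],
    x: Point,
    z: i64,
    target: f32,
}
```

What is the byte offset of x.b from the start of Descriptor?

Point: @0: a [8B, align 8] → 8; @8: h [1B, align 1] → 9; +7 pad (align 8); @16: d [8B, align 8] → 24; @24: b [2B, align 2] → 26; +6 tail pad (align 8); size 32, align 8
@0: id [4B, align 4] → 4
@4: team [1B, align 1] → 5
@5: score [13B, align 1] → 18
+2 pad (align 4)
@20: ammo [20B, align 4] → 40
@40: x [32B, align 8] → 72
within Point: b at 24
40 + 24 = 64

64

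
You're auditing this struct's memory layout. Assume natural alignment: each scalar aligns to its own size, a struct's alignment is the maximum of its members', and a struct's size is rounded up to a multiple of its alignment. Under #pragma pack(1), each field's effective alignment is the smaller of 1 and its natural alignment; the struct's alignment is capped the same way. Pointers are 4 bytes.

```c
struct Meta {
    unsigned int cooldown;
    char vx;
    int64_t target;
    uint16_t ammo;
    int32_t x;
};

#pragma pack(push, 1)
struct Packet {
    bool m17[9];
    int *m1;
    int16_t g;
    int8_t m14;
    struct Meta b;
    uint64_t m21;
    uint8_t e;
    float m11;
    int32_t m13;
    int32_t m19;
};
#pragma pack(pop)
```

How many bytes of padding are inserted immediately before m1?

0

Meta: 0..4  cooldown  (4B, 4-aligned); 4..5  vx  (1B, 1-aligned); 5..8  -- padding (3B); 8..16  target  (8B, 8-aligned); 16..18  ammo  (2B, 2-aligned); 18..20  -- padding (2B); 20..24  x  (4B, 4-aligned); sizeof = 24, alignof = 8
0..9  m17  (9B, 1-aligned)
9..13  m1  (4B, 1-aligned)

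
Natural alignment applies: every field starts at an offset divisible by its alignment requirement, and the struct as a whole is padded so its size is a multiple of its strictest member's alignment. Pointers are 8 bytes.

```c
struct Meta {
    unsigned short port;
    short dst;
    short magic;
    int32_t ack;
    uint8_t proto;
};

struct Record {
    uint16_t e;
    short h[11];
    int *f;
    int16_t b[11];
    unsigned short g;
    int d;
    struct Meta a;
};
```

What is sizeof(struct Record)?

80

Meta: 0..2  port  (2B, 2-aligned); 2..4  dst  (2B, 2-aligned); 4..6  magic  (2B, 2-aligned); 6..8  -- padding (2B); 8..12  ack  (4B, 4-aligned); 12..13  proto  (1B, 1-aligned); 13..16  -- tail padding (3B); sizeof = 16, alignof = 4
0..2  e  (2B, 2-aligned)
2..24  h  (22B, 2-aligned)
24..32  f  (8B, 8-aligned)
32..54  b  (22B, 2-aligned)
54..56  g  (2B, 2-aligned)
56..60  d  (4B, 4-aligned)
60..76  a  (16B, 4-aligned)
76..80  -- tail padding (4B)
sizeof = 80, alignof = 8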